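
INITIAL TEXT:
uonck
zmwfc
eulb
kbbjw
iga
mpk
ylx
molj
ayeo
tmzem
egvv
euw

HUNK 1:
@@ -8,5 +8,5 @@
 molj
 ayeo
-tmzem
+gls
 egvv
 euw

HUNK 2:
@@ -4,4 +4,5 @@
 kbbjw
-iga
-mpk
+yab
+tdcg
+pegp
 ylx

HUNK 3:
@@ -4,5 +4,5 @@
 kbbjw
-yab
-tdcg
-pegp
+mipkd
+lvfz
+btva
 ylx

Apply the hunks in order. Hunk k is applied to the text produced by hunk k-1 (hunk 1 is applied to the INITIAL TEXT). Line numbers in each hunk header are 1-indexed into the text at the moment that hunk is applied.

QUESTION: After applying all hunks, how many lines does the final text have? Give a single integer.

Answer: 13

Derivation:
Hunk 1: at line 8 remove [tmzem] add [gls] -> 12 lines: uonck zmwfc eulb kbbjw iga mpk ylx molj ayeo gls egvv euw
Hunk 2: at line 4 remove [iga,mpk] add [yab,tdcg,pegp] -> 13 lines: uonck zmwfc eulb kbbjw yab tdcg pegp ylx molj ayeo gls egvv euw
Hunk 3: at line 4 remove [yab,tdcg,pegp] add [mipkd,lvfz,btva] -> 13 lines: uonck zmwfc eulb kbbjw mipkd lvfz btva ylx molj ayeo gls egvv euw
Final line count: 13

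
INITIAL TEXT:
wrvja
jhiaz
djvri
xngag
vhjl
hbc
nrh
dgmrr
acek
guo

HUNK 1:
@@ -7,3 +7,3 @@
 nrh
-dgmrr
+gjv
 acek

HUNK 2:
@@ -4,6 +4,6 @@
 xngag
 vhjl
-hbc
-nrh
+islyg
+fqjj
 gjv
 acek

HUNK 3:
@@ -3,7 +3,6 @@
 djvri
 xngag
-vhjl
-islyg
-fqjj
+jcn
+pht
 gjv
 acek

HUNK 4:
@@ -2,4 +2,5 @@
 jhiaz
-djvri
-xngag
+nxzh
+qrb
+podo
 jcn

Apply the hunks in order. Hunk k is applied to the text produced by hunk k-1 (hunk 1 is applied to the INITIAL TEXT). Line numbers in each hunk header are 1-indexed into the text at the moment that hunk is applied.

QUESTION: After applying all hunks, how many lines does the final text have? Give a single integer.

Answer: 10

Derivation:
Hunk 1: at line 7 remove [dgmrr] add [gjv] -> 10 lines: wrvja jhiaz djvri xngag vhjl hbc nrh gjv acek guo
Hunk 2: at line 4 remove [hbc,nrh] add [islyg,fqjj] -> 10 lines: wrvja jhiaz djvri xngag vhjl islyg fqjj gjv acek guo
Hunk 3: at line 3 remove [vhjl,islyg,fqjj] add [jcn,pht] -> 9 lines: wrvja jhiaz djvri xngag jcn pht gjv acek guo
Hunk 4: at line 2 remove [djvri,xngag] add [nxzh,qrb,podo] -> 10 lines: wrvja jhiaz nxzh qrb podo jcn pht gjv acek guo
Final line count: 10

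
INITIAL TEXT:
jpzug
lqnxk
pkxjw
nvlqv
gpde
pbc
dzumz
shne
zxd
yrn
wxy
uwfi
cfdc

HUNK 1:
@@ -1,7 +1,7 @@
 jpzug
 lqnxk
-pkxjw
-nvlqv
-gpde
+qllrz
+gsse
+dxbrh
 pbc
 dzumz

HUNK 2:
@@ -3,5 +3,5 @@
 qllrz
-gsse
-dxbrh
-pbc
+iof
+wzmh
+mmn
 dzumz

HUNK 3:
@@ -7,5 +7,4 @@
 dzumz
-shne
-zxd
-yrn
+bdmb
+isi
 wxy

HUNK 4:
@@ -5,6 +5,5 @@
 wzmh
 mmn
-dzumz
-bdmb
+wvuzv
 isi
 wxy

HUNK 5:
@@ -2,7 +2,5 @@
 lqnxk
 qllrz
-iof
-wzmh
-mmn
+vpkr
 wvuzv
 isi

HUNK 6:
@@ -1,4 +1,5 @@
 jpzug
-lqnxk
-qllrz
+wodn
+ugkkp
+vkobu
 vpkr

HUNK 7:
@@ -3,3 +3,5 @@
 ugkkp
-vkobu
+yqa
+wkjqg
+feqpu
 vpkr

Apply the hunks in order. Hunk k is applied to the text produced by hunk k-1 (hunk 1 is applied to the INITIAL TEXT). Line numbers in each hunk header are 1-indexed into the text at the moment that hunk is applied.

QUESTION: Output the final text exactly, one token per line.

Answer: jpzug
wodn
ugkkp
yqa
wkjqg
feqpu
vpkr
wvuzv
isi
wxy
uwfi
cfdc

Derivation:
Hunk 1: at line 1 remove [pkxjw,nvlqv,gpde] add [qllrz,gsse,dxbrh] -> 13 lines: jpzug lqnxk qllrz gsse dxbrh pbc dzumz shne zxd yrn wxy uwfi cfdc
Hunk 2: at line 3 remove [gsse,dxbrh,pbc] add [iof,wzmh,mmn] -> 13 lines: jpzug lqnxk qllrz iof wzmh mmn dzumz shne zxd yrn wxy uwfi cfdc
Hunk 3: at line 7 remove [shne,zxd,yrn] add [bdmb,isi] -> 12 lines: jpzug lqnxk qllrz iof wzmh mmn dzumz bdmb isi wxy uwfi cfdc
Hunk 4: at line 5 remove [dzumz,bdmb] add [wvuzv] -> 11 lines: jpzug lqnxk qllrz iof wzmh mmn wvuzv isi wxy uwfi cfdc
Hunk 5: at line 2 remove [iof,wzmh,mmn] add [vpkr] -> 9 lines: jpzug lqnxk qllrz vpkr wvuzv isi wxy uwfi cfdc
Hunk 6: at line 1 remove [lqnxk,qllrz] add [wodn,ugkkp,vkobu] -> 10 lines: jpzug wodn ugkkp vkobu vpkr wvuzv isi wxy uwfi cfdc
Hunk 7: at line 3 remove [vkobu] add [yqa,wkjqg,feqpu] -> 12 lines: jpzug wodn ugkkp yqa wkjqg feqpu vpkr wvuzv isi wxy uwfi cfdc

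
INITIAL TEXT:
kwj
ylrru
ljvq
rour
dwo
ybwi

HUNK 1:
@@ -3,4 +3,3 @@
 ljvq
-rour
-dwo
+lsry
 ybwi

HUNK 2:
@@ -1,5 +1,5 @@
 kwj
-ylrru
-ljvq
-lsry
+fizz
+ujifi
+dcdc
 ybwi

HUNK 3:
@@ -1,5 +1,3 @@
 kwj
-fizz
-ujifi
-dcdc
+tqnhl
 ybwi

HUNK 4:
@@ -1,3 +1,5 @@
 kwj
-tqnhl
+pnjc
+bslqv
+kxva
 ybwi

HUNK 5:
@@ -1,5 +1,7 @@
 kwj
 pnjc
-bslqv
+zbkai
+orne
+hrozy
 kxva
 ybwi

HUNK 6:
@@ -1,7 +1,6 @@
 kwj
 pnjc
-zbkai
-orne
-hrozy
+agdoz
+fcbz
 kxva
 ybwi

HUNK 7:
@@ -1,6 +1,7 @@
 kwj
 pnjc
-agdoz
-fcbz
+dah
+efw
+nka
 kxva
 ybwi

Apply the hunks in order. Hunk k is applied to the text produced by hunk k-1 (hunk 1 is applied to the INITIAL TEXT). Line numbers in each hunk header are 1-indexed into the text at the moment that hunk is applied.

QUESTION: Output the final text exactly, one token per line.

Hunk 1: at line 3 remove [rour,dwo] add [lsry] -> 5 lines: kwj ylrru ljvq lsry ybwi
Hunk 2: at line 1 remove [ylrru,ljvq,lsry] add [fizz,ujifi,dcdc] -> 5 lines: kwj fizz ujifi dcdc ybwi
Hunk 3: at line 1 remove [fizz,ujifi,dcdc] add [tqnhl] -> 3 lines: kwj tqnhl ybwi
Hunk 4: at line 1 remove [tqnhl] add [pnjc,bslqv,kxva] -> 5 lines: kwj pnjc bslqv kxva ybwi
Hunk 5: at line 1 remove [bslqv] add [zbkai,orne,hrozy] -> 7 lines: kwj pnjc zbkai orne hrozy kxva ybwi
Hunk 6: at line 1 remove [zbkai,orne,hrozy] add [agdoz,fcbz] -> 6 lines: kwj pnjc agdoz fcbz kxva ybwi
Hunk 7: at line 1 remove [agdoz,fcbz] add [dah,efw,nka] -> 7 lines: kwj pnjc dah efw nka kxva ybwi

Answer: kwj
pnjc
dah
efw
nka
kxva
ybwi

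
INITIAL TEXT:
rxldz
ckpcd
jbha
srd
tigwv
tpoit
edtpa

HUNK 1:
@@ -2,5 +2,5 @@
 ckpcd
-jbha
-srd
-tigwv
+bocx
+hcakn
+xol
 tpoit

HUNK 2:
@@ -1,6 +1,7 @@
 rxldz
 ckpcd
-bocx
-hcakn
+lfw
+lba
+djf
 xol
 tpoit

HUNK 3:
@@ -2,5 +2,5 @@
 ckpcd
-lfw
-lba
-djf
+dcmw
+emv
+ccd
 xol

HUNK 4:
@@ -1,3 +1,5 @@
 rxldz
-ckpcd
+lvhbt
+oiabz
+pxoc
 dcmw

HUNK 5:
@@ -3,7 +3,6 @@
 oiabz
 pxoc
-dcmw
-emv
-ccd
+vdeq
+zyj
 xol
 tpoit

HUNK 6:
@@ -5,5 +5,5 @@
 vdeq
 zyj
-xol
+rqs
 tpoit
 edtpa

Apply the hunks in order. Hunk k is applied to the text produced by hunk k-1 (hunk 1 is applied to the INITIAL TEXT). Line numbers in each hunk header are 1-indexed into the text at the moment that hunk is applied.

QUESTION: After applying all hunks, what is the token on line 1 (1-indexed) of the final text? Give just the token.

Answer: rxldz

Derivation:
Hunk 1: at line 2 remove [jbha,srd,tigwv] add [bocx,hcakn,xol] -> 7 lines: rxldz ckpcd bocx hcakn xol tpoit edtpa
Hunk 2: at line 1 remove [bocx,hcakn] add [lfw,lba,djf] -> 8 lines: rxldz ckpcd lfw lba djf xol tpoit edtpa
Hunk 3: at line 2 remove [lfw,lba,djf] add [dcmw,emv,ccd] -> 8 lines: rxldz ckpcd dcmw emv ccd xol tpoit edtpa
Hunk 4: at line 1 remove [ckpcd] add [lvhbt,oiabz,pxoc] -> 10 lines: rxldz lvhbt oiabz pxoc dcmw emv ccd xol tpoit edtpa
Hunk 5: at line 3 remove [dcmw,emv,ccd] add [vdeq,zyj] -> 9 lines: rxldz lvhbt oiabz pxoc vdeq zyj xol tpoit edtpa
Hunk 6: at line 5 remove [xol] add [rqs] -> 9 lines: rxldz lvhbt oiabz pxoc vdeq zyj rqs tpoit edtpa
Final line 1: rxldz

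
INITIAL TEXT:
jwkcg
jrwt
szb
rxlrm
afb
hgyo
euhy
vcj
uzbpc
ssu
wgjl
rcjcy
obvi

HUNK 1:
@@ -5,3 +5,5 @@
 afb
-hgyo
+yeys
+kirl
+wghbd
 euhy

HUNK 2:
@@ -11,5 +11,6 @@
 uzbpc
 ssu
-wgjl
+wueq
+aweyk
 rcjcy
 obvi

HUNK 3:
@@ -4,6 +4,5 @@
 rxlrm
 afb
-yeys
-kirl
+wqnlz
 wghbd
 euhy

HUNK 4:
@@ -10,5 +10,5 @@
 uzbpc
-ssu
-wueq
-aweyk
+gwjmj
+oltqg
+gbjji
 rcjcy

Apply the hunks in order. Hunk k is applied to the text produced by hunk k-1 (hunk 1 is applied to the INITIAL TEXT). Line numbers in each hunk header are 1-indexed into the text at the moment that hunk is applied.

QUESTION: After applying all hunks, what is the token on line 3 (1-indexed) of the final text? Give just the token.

Answer: szb

Derivation:
Hunk 1: at line 5 remove [hgyo] add [yeys,kirl,wghbd] -> 15 lines: jwkcg jrwt szb rxlrm afb yeys kirl wghbd euhy vcj uzbpc ssu wgjl rcjcy obvi
Hunk 2: at line 11 remove [wgjl] add [wueq,aweyk] -> 16 lines: jwkcg jrwt szb rxlrm afb yeys kirl wghbd euhy vcj uzbpc ssu wueq aweyk rcjcy obvi
Hunk 3: at line 4 remove [yeys,kirl] add [wqnlz] -> 15 lines: jwkcg jrwt szb rxlrm afb wqnlz wghbd euhy vcj uzbpc ssu wueq aweyk rcjcy obvi
Hunk 4: at line 10 remove [ssu,wueq,aweyk] add [gwjmj,oltqg,gbjji] -> 15 lines: jwkcg jrwt szb rxlrm afb wqnlz wghbd euhy vcj uzbpc gwjmj oltqg gbjji rcjcy obvi
Final line 3: szb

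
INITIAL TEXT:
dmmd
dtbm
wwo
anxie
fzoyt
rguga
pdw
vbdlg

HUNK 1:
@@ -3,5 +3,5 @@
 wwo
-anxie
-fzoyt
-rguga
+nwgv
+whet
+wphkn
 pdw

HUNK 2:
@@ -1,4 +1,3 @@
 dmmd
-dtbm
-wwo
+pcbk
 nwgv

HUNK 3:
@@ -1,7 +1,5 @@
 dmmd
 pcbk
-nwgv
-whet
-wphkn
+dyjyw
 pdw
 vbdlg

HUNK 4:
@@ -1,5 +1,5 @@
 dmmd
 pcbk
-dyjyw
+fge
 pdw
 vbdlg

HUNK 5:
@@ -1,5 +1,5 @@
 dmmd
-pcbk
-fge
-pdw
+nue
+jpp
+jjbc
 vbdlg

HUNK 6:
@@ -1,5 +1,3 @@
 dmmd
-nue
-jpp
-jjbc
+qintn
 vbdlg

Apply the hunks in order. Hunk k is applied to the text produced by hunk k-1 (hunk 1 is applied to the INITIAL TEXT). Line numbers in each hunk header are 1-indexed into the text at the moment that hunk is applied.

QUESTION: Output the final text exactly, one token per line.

Hunk 1: at line 3 remove [anxie,fzoyt,rguga] add [nwgv,whet,wphkn] -> 8 lines: dmmd dtbm wwo nwgv whet wphkn pdw vbdlg
Hunk 2: at line 1 remove [dtbm,wwo] add [pcbk] -> 7 lines: dmmd pcbk nwgv whet wphkn pdw vbdlg
Hunk 3: at line 1 remove [nwgv,whet,wphkn] add [dyjyw] -> 5 lines: dmmd pcbk dyjyw pdw vbdlg
Hunk 4: at line 1 remove [dyjyw] add [fge] -> 5 lines: dmmd pcbk fge pdw vbdlg
Hunk 5: at line 1 remove [pcbk,fge,pdw] add [nue,jpp,jjbc] -> 5 lines: dmmd nue jpp jjbc vbdlg
Hunk 6: at line 1 remove [nue,jpp,jjbc] add [qintn] -> 3 lines: dmmd qintn vbdlg

Answer: dmmd
qintn
vbdlg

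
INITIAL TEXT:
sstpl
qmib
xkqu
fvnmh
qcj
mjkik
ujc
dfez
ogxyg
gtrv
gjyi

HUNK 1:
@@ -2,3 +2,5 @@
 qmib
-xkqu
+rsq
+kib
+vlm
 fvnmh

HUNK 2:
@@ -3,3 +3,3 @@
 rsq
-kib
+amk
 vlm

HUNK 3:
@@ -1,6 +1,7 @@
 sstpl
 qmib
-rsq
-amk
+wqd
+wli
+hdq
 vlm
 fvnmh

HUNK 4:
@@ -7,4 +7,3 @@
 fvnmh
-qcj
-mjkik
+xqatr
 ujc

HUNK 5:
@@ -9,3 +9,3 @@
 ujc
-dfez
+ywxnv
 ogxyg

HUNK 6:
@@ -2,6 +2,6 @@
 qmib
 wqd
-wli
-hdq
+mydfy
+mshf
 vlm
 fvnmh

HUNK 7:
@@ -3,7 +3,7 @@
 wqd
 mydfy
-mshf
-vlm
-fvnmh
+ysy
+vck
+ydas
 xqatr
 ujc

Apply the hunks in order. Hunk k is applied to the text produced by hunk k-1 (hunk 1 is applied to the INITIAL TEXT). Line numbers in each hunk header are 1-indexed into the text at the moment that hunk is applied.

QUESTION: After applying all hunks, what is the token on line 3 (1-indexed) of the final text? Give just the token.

Answer: wqd

Derivation:
Hunk 1: at line 2 remove [xkqu] add [rsq,kib,vlm] -> 13 lines: sstpl qmib rsq kib vlm fvnmh qcj mjkik ujc dfez ogxyg gtrv gjyi
Hunk 2: at line 3 remove [kib] add [amk] -> 13 lines: sstpl qmib rsq amk vlm fvnmh qcj mjkik ujc dfez ogxyg gtrv gjyi
Hunk 3: at line 1 remove [rsq,amk] add [wqd,wli,hdq] -> 14 lines: sstpl qmib wqd wli hdq vlm fvnmh qcj mjkik ujc dfez ogxyg gtrv gjyi
Hunk 4: at line 7 remove [qcj,mjkik] add [xqatr] -> 13 lines: sstpl qmib wqd wli hdq vlm fvnmh xqatr ujc dfez ogxyg gtrv gjyi
Hunk 5: at line 9 remove [dfez] add [ywxnv] -> 13 lines: sstpl qmib wqd wli hdq vlm fvnmh xqatr ujc ywxnv ogxyg gtrv gjyi
Hunk 6: at line 2 remove [wli,hdq] add [mydfy,mshf] -> 13 lines: sstpl qmib wqd mydfy mshf vlm fvnmh xqatr ujc ywxnv ogxyg gtrv gjyi
Hunk 7: at line 3 remove [mshf,vlm,fvnmh] add [ysy,vck,ydas] -> 13 lines: sstpl qmib wqd mydfy ysy vck ydas xqatr ujc ywxnv ogxyg gtrv gjyi
Final line 3: wqd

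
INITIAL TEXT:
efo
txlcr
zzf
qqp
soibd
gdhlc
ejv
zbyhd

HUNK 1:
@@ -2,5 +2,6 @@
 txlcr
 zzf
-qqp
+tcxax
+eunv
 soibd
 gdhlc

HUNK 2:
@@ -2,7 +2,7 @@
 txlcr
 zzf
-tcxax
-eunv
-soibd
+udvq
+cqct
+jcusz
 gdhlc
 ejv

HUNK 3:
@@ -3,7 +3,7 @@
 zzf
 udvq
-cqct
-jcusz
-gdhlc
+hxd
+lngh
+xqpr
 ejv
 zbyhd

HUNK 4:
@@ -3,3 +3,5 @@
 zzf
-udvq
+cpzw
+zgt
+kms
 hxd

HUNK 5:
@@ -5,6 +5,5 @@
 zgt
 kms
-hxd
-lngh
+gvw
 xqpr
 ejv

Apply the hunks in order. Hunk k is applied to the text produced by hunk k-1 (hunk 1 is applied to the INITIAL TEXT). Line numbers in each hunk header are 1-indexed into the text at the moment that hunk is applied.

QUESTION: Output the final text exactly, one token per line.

Hunk 1: at line 2 remove [qqp] add [tcxax,eunv] -> 9 lines: efo txlcr zzf tcxax eunv soibd gdhlc ejv zbyhd
Hunk 2: at line 2 remove [tcxax,eunv,soibd] add [udvq,cqct,jcusz] -> 9 lines: efo txlcr zzf udvq cqct jcusz gdhlc ejv zbyhd
Hunk 3: at line 3 remove [cqct,jcusz,gdhlc] add [hxd,lngh,xqpr] -> 9 lines: efo txlcr zzf udvq hxd lngh xqpr ejv zbyhd
Hunk 4: at line 3 remove [udvq] add [cpzw,zgt,kms] -> 11 lines: efo txlcr zzf cpzw zgt kms hxd lngh xqpr ejv zbyhd
Hunk 5: at line 5 remove [hxd,lngh] add [gvw] -> 10 lines: efo txlcr zzf cpzw zgt kms gvw xqpr ejv zbyhd

Answer: efo
txlcr
zzf
cpzw
zgt
kms
gvw
xqpr
ejv
zbyhd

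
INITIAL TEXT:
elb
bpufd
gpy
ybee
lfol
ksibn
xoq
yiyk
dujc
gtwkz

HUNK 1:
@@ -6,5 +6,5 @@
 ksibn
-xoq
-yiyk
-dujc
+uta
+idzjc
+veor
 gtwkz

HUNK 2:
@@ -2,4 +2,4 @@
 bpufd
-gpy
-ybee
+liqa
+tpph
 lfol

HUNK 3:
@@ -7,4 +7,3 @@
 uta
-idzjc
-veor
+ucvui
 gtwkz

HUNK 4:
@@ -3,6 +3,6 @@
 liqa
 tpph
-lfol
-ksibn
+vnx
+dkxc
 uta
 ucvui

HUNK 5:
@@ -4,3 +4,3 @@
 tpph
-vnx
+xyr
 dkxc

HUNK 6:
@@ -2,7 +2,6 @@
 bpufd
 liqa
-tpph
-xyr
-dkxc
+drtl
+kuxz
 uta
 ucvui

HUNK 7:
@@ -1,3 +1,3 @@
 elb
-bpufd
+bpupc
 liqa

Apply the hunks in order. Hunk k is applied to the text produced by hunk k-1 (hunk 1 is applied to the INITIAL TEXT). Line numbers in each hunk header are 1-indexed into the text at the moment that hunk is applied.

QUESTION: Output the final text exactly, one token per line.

Hunk 1: at line 6 remove [xoq,yiyk,dujc] add [uta,idzjc,veor] -> 10 lines: elb bpufd gpy ybee lfol ksibn uta idzjc veor gtwkz
Hunk 2: at line 2 remove [gpy,ybee] add [liqa,tpph] -> 10 lines: elb bpufd liqa tpph lfol ksibn uta idzjc veor gtwkz
Hunk 3: at line 7 remove [idzjc,veor] add [ucvui] -> 9 lines: elb bpufd liqa tpph lfol ksibn uta ucvui gtwkz
Hunk 4: at line 3 remove [lfol,ksibn] add [vnx,dkxc] -> 9 lines: elb bpufd liqa tpph vnx dkxc uta ucvui gtwkz
Hunk 5: at line 4 remove [vnx] add [xyr] -> 9 lines: elb bpufd liqa tpph xyr dkxc uta ucvui gtwkz
Hunk 6: at line 2 remove [tpph,xyr,dkxc] add [drtl,kuxz] -> 8 lines: elb bpufd liqa drtl kuxz uta ucvui gtwkz
Hunk 7: at line 1 remove [bpufd] add [bpupc] -> 8 lines: elb bpupc liqa drtl kuxz uta ucvui gtwkz

Answer: elb
bpupc
liqa
drtl
kuxz
uta
ucvui
gtwkz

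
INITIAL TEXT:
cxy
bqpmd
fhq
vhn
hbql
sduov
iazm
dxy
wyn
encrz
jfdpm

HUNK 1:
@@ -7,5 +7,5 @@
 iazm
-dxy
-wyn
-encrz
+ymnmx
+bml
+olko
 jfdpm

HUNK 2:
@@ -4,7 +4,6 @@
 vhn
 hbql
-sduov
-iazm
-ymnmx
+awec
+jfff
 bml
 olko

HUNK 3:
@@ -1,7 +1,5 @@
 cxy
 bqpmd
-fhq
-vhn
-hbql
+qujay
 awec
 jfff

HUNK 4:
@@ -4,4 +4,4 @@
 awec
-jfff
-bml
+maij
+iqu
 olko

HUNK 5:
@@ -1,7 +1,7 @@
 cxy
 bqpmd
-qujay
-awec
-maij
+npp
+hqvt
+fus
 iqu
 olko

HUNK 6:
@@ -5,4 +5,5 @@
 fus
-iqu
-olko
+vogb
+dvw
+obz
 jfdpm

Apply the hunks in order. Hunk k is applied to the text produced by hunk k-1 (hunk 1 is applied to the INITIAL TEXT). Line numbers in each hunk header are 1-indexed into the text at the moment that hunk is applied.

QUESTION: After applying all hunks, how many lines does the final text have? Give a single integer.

Answer: 9

Derivation:
Hunk 1: at line 7 remove [dxy,wyn,encrz] add [ymnmx,bml,olko] -> 11 lines: cxy bqpmd fhq vhn hbql sduov iazm ymnmx bml olko jfdpm
Hunk 2: at line 4 remove [sduov,iazm,ymnmx] add [awec,jfff] -> 10 lines: cxy bqpmd fhq vhn hbql awec jfff bml olko jfdpm
Hunk 3: at line 1 remove [fhq,vhn,hbql] add [qujay] -> 8 lines: cxy bqpmd qujay awec jfff bml olko jfdpm
Hunk 4: at line 4 remove [jfff,bml] add [maij,iqu] -> 8 lines: cxy bqpmd qujay awec maij iqu olko jfdpm
Hunk 5: at line 1 remove [qujay,awec,maij] add [npp,hqvt,fus] -> 8 lines: cxy bqpmd npp hqvt fus iqu olko jfdpm
Hunk 6: at line 5 remove [iqu,olko] add [vogb,dvw,obz] -> 9 lines: cxy bqpmd npp hqvt fus vogb dvw obz jfdpm
Final line count: 9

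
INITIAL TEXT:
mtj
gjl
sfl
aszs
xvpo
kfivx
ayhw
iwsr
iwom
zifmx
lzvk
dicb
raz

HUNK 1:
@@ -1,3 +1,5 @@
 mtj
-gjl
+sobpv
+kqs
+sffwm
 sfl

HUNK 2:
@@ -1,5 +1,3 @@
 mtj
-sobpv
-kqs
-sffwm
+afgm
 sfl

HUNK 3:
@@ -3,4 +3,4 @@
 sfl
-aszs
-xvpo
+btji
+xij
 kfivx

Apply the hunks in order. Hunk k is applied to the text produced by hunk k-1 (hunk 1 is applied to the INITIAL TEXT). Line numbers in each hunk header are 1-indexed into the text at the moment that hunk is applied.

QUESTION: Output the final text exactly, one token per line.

Hunk 1: at line 1 remove [gjl] add [sobpv,kqs,sffwm] -> 15 lines: mtj sobpv kqs sffwm sfl aszs xvpo kfivx ayhw iwsr iwom zifmx lzvk dicb raz
Hunk 2: at line 1 remove [sobpv,kqs,sffwm] add [afgm] -> 13 lines: mtj afgm sfl aszs xvpo kfivx ayhw iwsr iwom zifmx lzvk dicb raz
Hunk 3: at line 3 remove [aszs,xvpo] add [btji,xij] -> 13 lines: mtj afgm sfl btji xij kfivx ayhw iwsr iwom zifmx lzvk dicb raz

Answer: mtj
afgm
sfl
btji
xij
kfivx
ayhw
iwsr
iwom
zifmx
lzvk
dicb
raz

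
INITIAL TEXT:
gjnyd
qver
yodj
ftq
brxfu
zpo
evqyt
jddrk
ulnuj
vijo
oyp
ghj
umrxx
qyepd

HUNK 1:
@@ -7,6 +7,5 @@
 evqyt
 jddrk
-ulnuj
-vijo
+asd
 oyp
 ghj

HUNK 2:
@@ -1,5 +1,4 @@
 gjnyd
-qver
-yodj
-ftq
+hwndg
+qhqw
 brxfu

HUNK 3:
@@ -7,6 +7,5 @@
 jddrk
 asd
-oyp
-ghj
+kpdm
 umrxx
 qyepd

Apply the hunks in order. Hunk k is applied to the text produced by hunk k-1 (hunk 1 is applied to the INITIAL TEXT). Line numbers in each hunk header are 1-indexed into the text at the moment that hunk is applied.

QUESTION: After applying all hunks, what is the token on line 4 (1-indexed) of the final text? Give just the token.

Hunk 1: at line 7 remove [ulnuj,vijo] add [asd] -> 13 lines: gjnyd qver yodj ftq brxfu zpo evqyt jddrk asd oyp ghj umrxx qyepd
Hunk 2: at line 1 remove [qver,yodj,ftq] add [hwndg,qhqw] -> 12 lines: gjnyd hwndg qhqw brxfu zpo evqyt jddrk asd oyp ghj umrxx qyepd
Hunk 3: at line 7 remove [oyp,ghj] add [kpdm] -> 11 lines: gjnyd hwndg qhqw brxfu zpo evqyt jddrk asd kpdm umrxx qyepd
Final line 4: brxfu

Answer: brxfu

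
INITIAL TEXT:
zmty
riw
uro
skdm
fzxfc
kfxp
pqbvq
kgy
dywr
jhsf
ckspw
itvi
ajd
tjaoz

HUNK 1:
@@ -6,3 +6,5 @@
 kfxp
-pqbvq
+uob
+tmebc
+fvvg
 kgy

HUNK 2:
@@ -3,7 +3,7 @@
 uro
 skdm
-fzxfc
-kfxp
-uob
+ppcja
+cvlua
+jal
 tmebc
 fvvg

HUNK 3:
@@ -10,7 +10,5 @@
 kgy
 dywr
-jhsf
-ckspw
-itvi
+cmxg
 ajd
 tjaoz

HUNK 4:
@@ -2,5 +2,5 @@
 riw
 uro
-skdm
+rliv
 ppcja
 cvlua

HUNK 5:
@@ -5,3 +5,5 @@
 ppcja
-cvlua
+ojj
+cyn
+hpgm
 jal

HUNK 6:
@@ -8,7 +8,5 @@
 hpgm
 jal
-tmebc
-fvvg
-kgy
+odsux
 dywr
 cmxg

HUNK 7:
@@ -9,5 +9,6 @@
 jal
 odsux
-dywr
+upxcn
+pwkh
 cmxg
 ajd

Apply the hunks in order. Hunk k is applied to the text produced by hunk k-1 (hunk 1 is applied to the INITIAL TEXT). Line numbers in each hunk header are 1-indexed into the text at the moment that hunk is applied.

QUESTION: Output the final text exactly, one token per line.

Answer: zmty
riw
uro
rliv
ppcja
ojj
cyn
hpgm
jal
odsux
upxcn
pwkh
cmxg
ajd
tjaoz

Derivation:
Hunk 1: at line 6 remove [pqbvq] add [uob,tmebc,fvvg] -> 16 lines: zmty riw uro skdm fzxfc kfxp uob tmebc fvvg kgy dywr jhsf ckspw itvi ajd tjaoz
Hunk 2: at line 3 remove [fzxfc,kfxp,uob] add [ppcja,cvlua,jal] -> 16 lines: zmty riw uro skdm ppcja cvlua jal tmebc fvvg kgy dywr jhsf ckspw itvi ajd tjaoz
Hunk 3: at line 10 remove [jhsf,ckspw,itvi] add [cmxg] -> 14 lines: zmty riw uro skdm ppcja cvlua jal tmebc fvvg kgy dywr cmxg ajd tjaoz
Hunk 4: at line 2 remove [skdm] add [rliv] -> 14 lines: zmty riw uro rliv ppcja cvlua jal tmebc fvvg kgy dywr cmxg ajd tjaoz
Hunk 5: at line 5 remove [cvlua] add [ojj,cyn,hpgm] -> 16 lines: zmty riw uro rliv ppcja ojj cyn hpgm jal tmebc fvvg kgy dywr cmxg ajd tjaoz
Hunk 6: at line 8 remove [tmebc,fvvg,kgy] add [odsux] -> 14 lines: zmty riw uro rliv ppcja ojj cyn hpgm jal odsux dywr cmxg ajd tjaoz
Hunk 7: at line 9 remove [dywr] add [upxcn,pwkh] -> 15 lines: zmty riw uro rliv ppcja ojj cyn hpgm jal odsux upxcn pwkh cmxg ajd tjaoz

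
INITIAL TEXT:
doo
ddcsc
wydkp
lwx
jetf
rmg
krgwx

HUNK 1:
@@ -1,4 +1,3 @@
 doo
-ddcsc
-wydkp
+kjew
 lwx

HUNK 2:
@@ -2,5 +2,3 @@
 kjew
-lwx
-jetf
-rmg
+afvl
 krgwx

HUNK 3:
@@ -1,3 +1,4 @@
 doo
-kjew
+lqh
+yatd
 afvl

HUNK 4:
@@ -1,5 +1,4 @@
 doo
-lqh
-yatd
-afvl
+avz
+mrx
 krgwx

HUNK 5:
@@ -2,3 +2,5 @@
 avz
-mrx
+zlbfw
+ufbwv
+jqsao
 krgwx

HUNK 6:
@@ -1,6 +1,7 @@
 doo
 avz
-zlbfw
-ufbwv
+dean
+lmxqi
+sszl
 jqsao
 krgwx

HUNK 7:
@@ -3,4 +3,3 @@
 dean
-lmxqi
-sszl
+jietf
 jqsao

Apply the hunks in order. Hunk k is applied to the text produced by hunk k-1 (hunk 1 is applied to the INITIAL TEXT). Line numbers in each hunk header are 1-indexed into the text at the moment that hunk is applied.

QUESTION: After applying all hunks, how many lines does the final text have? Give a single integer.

Hunk 1: at line 1 remove [ddcsc,wydkp] add [kjew] -> 6 lines: doo kjew lwx jetf rmg krgwx
Hunk 2: at line 2 remove [lwx,jetf,rmg] add [afvl] -> 4 lines: doo kjew afvl krgwx
Hunk 3: at line 1 remove [kjew] add [lqh,yatd] -> 5 lines: doo lqh yatd afvl krgwx
Hunk 4: at line 1 remove [lqh,yatd,afvl] add [avz,mrx] -> 4 lines: doo avz mrx krgwx
Hunk 5: at line 2 remove [mrx] add [zlbfw,ufbwv,jqsao] -> 6 lines: doo avz zlbfw ufbwv jqsao krgwx
Hunk 6: at line 1 remove [zlbfw,ufbwv] add [dean,lmxqi,sszl] -> 7 lines: doo avz dean lmxqi sszl jqsao krgwx
Hunk 7: at line 3 remove [lmxqi,sszl] add [jietf] -> 6 lines: doo avz dean jietf jqsao krgwx
Final line count: 6

Answer: 6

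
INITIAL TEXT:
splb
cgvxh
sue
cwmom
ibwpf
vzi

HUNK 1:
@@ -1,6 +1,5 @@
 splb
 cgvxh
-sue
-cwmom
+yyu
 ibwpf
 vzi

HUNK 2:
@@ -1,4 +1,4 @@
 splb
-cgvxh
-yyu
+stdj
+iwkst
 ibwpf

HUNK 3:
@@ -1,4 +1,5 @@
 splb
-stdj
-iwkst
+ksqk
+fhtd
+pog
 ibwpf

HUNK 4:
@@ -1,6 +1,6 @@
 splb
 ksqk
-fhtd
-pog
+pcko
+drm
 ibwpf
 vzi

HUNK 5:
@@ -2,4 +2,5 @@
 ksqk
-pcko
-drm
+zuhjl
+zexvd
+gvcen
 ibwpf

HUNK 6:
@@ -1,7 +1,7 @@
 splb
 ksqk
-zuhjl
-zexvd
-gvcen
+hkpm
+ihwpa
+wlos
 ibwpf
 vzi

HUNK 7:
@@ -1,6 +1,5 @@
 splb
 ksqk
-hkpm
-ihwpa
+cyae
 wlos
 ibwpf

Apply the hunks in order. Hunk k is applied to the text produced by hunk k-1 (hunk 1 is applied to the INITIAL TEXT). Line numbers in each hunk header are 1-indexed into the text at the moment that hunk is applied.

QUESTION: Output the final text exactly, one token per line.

Hunk 1: at line 1 remove [sue,cwmom] add [yyu] -> 5 lines: splb cgvxh yyu ibwpf vzi
Hunk 2: at line 1 remove [cgvxh,yyu] add [stdj,iwkst] -> 5 lines: splb stdj iwkst ibwpf vzi
Hunk 3: at line 1 remove [stdj,iwkst] add [ksqk,fhtd,pog] -> 6 lines: splb ksqk fhtd pog ibwpf vzi
Hunk 4: at line 1 remove [fhtd,pog] add [pcko,drm] -> 6 lines: splb ksqk pcko drm ibwpf vzi
Hunk 5: at line 2 remove [pcko,drm] add [zuhjl,zexvd,gvcen] -> 7 lines: splb ksqk zuhjl zexvd gvcen ibwpf vzi
Hunk 6: at line 1 remove [zuhjl,zexvd,gvcen] add [hkpm,ihwpa,wlos] -> 7 lines: splb ksqk hkpm ihwpa wlos ibwpf vzi
Hunk 7: at line 1 remove [hkpm,ihwpa] add [cyae] -> 6 lines: splb ksqk cyae wlos ibwpf vzi

Answer: splb
ksqk
cyae
wlos
ibwpf
vzi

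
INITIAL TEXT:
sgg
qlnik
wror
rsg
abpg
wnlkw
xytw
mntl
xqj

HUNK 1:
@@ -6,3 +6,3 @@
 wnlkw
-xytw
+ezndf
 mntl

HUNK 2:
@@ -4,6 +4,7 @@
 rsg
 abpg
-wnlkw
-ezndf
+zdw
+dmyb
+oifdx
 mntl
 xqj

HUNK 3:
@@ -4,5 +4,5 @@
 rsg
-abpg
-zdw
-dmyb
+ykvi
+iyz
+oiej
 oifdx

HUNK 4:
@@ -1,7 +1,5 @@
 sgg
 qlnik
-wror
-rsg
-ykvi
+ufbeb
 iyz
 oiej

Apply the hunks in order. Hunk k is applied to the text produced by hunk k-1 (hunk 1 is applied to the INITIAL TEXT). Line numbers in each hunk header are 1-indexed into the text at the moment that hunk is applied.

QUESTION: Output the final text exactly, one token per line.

Answer: sgg
qlnik
ufbeb
iyz
oiej
oifdx
mntl
xqj

Derivation:
Hunk 1: at line 6 remove [xytw] add [ezndf] -> 9 lines: sgg qlnik wror rsg abpg wnlkw ezndf mntl xqj
Hunk 2: at line 4 remove [wnlkw,ezndf] add [zdw,dmyb,oifdx] -> 10 lines: sgg qlnik wror rsg abpg zdw dmyb oifdx mntl xqj
Hunk 3: at line 4 remove [abpg,zdw,dmyb] add [ykvi,iyz,oiej] -> 10 lines: sgg qlnik wror rsg ykvi iyz oiej oifdx mntl xqj
Hunk 4: at line 1 remove [wror,rsg,ykvi] add [ufbeb] -> 8 lines: sgg qlnik ufbeb iyz oiej oifdx mntl xqj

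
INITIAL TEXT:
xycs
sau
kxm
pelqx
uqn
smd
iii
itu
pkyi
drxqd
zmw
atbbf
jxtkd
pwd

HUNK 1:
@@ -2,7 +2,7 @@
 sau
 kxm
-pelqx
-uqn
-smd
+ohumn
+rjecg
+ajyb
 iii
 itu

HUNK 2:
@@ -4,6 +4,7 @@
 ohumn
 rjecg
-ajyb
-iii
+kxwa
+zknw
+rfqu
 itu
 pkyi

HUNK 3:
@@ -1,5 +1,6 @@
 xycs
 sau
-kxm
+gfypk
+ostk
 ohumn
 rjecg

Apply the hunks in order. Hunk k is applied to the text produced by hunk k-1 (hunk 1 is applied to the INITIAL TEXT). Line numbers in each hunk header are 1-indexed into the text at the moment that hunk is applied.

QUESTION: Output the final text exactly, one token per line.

Answer: xycs
sau
gfypk
ostk
ohumn
rjecg
kxwa
zknw
rfqu
itu
pkyi
drxqd
zmw
atbbf
jxtkd
pwd

Derivation:
Hunk 1: at line 2 remove [pelqx,uqn,smd] add [ohumn,rjecg,ajyb] -> 14 lines: xycs sau kxm ohumn rjecg ajyb iii itu pkyi drxqd zmw atbbf jxtkd pwd
Hunk 2: at line 4 remove [ajyb,iii] add [kxwa,zknw,rfqu] -> 15 lines: xycs sau kxm ohumn rjecg kxwa zknw rfqu itu pkyi drxqd zmw atbbf jxtkd pwd
Hunk 3: at line 1 remove [kxm] add [gfypk,ostk] -> 16 lines: xycs sau gfypk ostk ohumn rjecg kxwa zknw rfqu itu pkyi drxqd zmw atbbf jxtkd pwd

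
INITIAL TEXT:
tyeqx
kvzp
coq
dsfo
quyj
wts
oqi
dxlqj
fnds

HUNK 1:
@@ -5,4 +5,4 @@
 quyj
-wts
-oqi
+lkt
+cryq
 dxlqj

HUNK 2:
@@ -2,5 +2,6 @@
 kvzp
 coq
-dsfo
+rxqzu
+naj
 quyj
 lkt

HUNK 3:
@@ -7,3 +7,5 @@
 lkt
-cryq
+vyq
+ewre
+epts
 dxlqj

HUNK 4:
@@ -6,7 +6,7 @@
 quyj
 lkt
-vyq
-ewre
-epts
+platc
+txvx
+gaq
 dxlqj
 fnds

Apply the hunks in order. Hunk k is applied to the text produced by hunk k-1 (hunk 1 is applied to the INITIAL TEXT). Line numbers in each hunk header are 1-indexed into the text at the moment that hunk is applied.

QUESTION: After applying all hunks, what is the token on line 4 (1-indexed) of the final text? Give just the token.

Answer: rxqzu

Derivation:
Hunk 1: at line 5 remove [wts,oqi] add [lkt,cryq] -> 9 lines: tyeqx kvzp coq dsfo quyj lkt cryq dxlqj fnds
Hunk 2: at line 2 remove [dsfo] add [rxqzu,naj] -> 10 lines: tyeqx kvzp coq rxqzu naj quyj lkt cryq dxlqj fnds
Hunk 3: at line 7 remove [cryq] add [vyq,ewre,epts] -> 12 lines: tyeqx kvzp coq rxqzu naj quyj lkt vyq ewre epts dxlqj fnds
Hunk 4: at line 6 remove [vyq,ewre,epts] add [platc,txvx,gaq] -> 12 lines: tyeqx kvzp coq rxqzu naj quyj lkt platc txvx gaq dxlqj fnds
Final line 4: rxqzu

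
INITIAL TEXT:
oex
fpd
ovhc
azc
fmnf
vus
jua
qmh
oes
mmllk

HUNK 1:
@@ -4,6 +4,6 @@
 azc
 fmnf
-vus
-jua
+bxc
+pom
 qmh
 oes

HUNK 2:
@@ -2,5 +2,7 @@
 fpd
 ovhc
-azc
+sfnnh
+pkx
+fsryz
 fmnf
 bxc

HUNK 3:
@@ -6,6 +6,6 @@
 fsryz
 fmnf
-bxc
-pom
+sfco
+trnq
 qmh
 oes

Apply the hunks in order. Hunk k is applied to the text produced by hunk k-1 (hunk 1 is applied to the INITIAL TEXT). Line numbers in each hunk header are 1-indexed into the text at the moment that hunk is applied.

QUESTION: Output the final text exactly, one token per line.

Answer: oex
fpd
ovhc
sfnnh
pkx
fsryz
fmnf
sfco
trnq
qmh
oes
mmllk

Derivation:
Hunk 1: at line 4 remove [vus,jua] add [bxc,pom] -> 10 lines: oex fpd ovhc azc fmnf bxc pom qmh oes mmllk
Hunk 2: at line 2 remove [azc] add [sfnnh,pkx,fsryz] -> 12 lines: oex fpd ovhc sfnnh pkx fsryz fmnf bxc pom qmh oes mmllk
Hunk 3: at line 6 remove [bxc,pom] add [sfco,trnq] -> 12 lines: oex fpd ovhc sfnnh pkx fsryz fmnf sfco trnq qmh oes mmllk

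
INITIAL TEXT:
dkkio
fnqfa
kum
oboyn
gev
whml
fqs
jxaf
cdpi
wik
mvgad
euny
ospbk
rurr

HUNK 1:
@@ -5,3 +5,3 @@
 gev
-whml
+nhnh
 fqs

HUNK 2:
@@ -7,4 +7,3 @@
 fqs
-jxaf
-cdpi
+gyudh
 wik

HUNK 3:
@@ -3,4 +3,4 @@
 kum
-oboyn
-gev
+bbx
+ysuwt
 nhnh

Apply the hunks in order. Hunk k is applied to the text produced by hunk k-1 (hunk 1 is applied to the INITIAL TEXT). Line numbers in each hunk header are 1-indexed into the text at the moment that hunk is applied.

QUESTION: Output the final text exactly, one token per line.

Hunk 1: at line 5 remove [whml] add [nhnh] -> 14 lines: dkkio fnqfa kum oboyn gev nhnh fqs jxaf cdpi wik mvgad euny ospbk rurr
Hunk 2: at line 7 remove [jxaf,cdpi] add [gyudh] -> 13 lines: dkkio fnqfa kum oboyn gev nhnh fqs gyudh wik mvgad euny ospbk rurr
Hunk 3: at line 3 remove [oboyn,gev] add [bbx,ysuwt] -> 13 lines: dkkio fnqfa kum bbx ysuwt nhnh fqs gyudh wik mvgad euny ospbk rurr

Answer: dkkio
fnqfa
kum
bbx
ysuwt
nhnh
fqs
gyudh
wik
mvgad
euny
ospbk
rurr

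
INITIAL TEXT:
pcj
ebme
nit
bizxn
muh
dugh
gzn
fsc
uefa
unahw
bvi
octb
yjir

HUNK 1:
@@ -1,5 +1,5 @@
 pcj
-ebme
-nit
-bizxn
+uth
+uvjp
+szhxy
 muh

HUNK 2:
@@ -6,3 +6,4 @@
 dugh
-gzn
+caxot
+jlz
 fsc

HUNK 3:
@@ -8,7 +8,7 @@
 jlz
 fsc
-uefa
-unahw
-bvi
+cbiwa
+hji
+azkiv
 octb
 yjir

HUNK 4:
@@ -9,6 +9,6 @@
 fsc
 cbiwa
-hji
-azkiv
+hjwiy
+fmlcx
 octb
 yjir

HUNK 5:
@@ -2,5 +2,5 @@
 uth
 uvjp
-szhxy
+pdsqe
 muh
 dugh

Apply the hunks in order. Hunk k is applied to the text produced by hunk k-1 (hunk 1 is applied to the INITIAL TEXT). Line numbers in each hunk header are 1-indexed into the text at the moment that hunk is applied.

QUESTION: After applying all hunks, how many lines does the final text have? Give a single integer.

Hunk 1: at line 1 remove [ebme,nit,bizxn] add [uth,uvjp,szhxy] -> 13 lines: pcj uth uvjp szhxy muh dugh gzn fsc uefa unahw bvi octb yjir
Hunk 2: at line 6 remove [gzn] add [caxot,jlz] -> 14 lines: pcj uth uvjp szhxy muh dugh caxot jlz fsc uefa unahw bvi octb yjir
Hunk 3: at line 8 remove [uefa,unahw,bvi] add [cbiwa,hji,azkiv] -> 14 lines: pcj uth uvjp szhxy muh dugh caxot jlz fsc cbiwa hji azkiv octb yjir
Hunk 4: at line 9 remove [hji,azkiv] add [hjwiy,fmlcx] -> 14 lines: pcj uth uvjp szhxy muh dugh caxot jlz fsc cbiwa hjwiy fmlcx octb yjir
Hunk 5: at line 2 remove [szhxy] add [pdsqe] -> 14 lines: pcj uth uvjp pdsqe muh dugh caxot jlz fsc cbiwa hjwiy fmlcx octb yjir
Final line count: 14

Answer: 14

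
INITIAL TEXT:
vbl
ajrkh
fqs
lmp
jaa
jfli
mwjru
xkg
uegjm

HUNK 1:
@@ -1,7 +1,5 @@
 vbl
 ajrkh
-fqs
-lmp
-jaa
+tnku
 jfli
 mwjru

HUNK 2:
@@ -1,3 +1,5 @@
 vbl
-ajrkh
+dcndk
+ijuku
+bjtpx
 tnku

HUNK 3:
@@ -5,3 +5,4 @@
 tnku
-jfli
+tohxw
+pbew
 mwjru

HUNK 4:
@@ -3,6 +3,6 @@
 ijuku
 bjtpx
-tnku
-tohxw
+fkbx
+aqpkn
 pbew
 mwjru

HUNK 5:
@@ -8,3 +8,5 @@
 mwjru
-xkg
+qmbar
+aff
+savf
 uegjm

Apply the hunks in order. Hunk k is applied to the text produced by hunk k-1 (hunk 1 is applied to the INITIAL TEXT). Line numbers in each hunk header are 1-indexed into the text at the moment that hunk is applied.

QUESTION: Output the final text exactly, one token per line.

Hunk 1: at line 1 remove [fqs,lmp,jaa] add [tnku] -> 7 lines: vbl ajrkh tnku jfli mwjru xkg uegjm
Hunk 2: at line 1 remove [ajrkh] add [dcndk,ijuku,bjtpx] -> 9 lines: vbl dcndk ijuku bjtpx tnku jfli mwjru xkg uegjm
Hunk 3: at line 5 remove [jfli] add [tohxw,pbew] -> 10 lines: vbl dcndk ijuku bjtpx tnku tohxw pbew mwjru xkg uegjm
Hunk 4: at line 3 remove [tnku,tohxw] add [fkbx,aqpkn] -> 10 lines: vbl dcndk ijuku bjtpx fkbx aqpkn pbew mwjru xkg uegjm
Hunk 5: at line 8 remove [xkg] add [qmbar,aff,savf] -> 12 lines: vbl dcndk ijuku bjtpx fkbx aqpkn pbew mwjru qmbar aff savf uegjm

Answer: vbl
dcndk
ijuku
bjtpx
fkbx
aqpkn
pbew
mwjru
qmbar
aff
savf
uegjm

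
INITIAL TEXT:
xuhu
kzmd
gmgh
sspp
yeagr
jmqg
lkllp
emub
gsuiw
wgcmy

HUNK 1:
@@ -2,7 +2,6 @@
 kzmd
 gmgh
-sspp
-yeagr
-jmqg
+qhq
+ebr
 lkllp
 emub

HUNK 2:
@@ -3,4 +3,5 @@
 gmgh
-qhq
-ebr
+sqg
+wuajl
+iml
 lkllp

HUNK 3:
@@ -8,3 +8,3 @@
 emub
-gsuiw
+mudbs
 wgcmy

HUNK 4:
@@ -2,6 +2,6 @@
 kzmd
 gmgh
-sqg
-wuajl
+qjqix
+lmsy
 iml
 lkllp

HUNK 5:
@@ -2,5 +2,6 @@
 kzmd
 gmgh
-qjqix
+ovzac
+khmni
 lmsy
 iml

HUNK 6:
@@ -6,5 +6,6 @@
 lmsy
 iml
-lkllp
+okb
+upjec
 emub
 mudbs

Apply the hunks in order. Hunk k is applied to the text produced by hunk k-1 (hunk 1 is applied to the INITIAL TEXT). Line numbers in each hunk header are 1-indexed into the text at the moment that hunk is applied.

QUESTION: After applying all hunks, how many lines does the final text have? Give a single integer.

Hunk 1: at line 2 remove [sspp,yeagr,jmqg] add [qhq,ebr] -> 9 lines: xuhu kzmd gmgh qhq ebr lkllp emub gsuiw wgcmy
Hunk 2: at line 3 remove [qhq,ebr] add [sqg,wuajl,iml] -> 10 lines: xuhu kzmd gmgh sqg wuajl iml lkllp emub gsuiw wgcmy
Hunk 3: at line 8 remove [gsuiw] add [mudbs] -> 10 lines: xuhu kzmd gmgh sqg wuajl iml lkllp emub mudbs wgcmy
Hunk 4: at line 2 remove [sqg,wuajl] add [qjqix,lmsy] -> 10 lines: xuhu kzmd gmgh qjqix lmsy iml lkllp emub mudbs wgcmy
Hunk 5: at line 2 remove [qjqix] add [ovzac,khmni] -> 11 lines: xuhu kzmd gmgh ovzac khmni lmsy iml lkllp emub mudbs wgcmy
Hunk 6: at line 6 remove [lkllp] add [okb,upjec] -> 12 lines: xuhu kzmd gmgh ovzac khmni lmsy iml okb upjec emub mudbs wgcmy
Final line count: 12

Answer: 12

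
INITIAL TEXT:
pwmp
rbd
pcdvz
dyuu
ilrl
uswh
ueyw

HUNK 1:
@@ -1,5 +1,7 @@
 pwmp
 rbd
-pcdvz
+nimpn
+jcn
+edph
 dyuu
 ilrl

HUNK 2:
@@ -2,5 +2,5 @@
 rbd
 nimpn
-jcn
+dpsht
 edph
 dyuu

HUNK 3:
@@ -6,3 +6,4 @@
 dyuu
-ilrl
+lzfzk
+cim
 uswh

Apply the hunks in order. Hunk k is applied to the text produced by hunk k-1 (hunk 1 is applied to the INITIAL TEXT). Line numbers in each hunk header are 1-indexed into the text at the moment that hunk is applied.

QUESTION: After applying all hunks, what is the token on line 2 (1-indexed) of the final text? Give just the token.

Hunk 1: at line 1 remove [pcdvz] add [nimpn,jcn,edph] -> 9 lines: pwmp rbd nimpn jcn edph dyuu ilrl uswh ueyw
Hunk 2: at line 2 remove [jcn] add [dpsht] -> 9 lines: pwmp rbd nimpn dpsht edph dyuu ilrl uswh ueyw
Hunk 3: at line 6 remove [ilrl] add [lzfzk,cim] -> 10 lines: pwmp rbd nimpn dpsht edph dyuu lzfzk cim uswh ueyw
Final line 2: rbd

Answer: rbd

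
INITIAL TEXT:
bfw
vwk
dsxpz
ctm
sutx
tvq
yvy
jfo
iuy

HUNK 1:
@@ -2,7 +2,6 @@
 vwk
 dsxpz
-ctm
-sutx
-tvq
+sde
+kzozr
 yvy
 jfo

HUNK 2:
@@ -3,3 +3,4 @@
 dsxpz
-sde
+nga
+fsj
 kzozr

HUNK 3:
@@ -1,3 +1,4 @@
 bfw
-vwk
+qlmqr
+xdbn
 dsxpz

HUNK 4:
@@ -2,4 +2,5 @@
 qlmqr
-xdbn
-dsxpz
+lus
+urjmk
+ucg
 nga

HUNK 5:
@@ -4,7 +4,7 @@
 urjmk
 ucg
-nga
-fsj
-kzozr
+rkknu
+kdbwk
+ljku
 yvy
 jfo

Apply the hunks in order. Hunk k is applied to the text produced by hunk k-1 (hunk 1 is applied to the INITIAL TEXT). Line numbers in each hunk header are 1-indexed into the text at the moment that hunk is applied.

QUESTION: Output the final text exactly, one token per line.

Answer: bfw
qlmqr
lus
urjmk
ucg
rkknu
kdbwk
ljku
yvy
jfo
iuy

Derivation:
Hunk 1: at line 2 remove [ctm,sutx,tvq] add [sde,kzozr] -> 8 lines: bfw vwk dsxpz sde kzozr yvy jfo iuy
Hunk 2: at line 3 remove [sde] add [nga,fsj] -> 9 lines: bfw vwk dsxpz nga fsj kzozr yvy jfo iuy
Hunk 3: at line 1 remove [vwk] add [qlmqr,xdbn] -> 10 lines: bfw qlmqr xdbn dsxpz nga fsj kzozr yvy jfo iuy
Hunk 4: at line 2 remove [xdbn,dsxpz] add [lus,urjmk,ucg] -> 11 lines: bfw qlmqr lus urjmk ucg nga fsj kzozr yvy jfo iuy
Hunk 5: at line 4 remove [nga,fsj,kzozr] add [rkknu,kdbwk,ljku] -> 11 lines: bfw qlmqr lus urjmk ucg rkknu kdbwk ljku yvy jfo iuy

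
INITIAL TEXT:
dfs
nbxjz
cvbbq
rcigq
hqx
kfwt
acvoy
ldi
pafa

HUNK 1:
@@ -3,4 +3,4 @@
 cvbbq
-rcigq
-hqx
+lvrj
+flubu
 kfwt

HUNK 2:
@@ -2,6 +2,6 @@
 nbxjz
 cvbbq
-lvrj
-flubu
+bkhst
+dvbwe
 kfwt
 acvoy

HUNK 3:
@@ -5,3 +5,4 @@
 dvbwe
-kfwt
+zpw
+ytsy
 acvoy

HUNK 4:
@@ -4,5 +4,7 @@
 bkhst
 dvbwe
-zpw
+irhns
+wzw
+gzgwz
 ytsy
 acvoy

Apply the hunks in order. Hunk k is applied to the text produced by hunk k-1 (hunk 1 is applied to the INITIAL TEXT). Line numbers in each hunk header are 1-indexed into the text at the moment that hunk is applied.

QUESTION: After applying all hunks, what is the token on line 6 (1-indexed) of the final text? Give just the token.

Answer: irhns

Derivation:
Hunk 1: at line 3 remove [rcigq,hqx] add [lvrj,flubu] -> 9 lines: dfs nbxjz cvbbq lvrj flubu kfwt acvoy ldi pafa
Hunk 2: at line 2 remove [lvrj,flubu] add [bkhst,dvbwe] -> 9 lines: dfs nbxjz cvbbq bkhst dvbwe kfwt acvoy ldi pafa
Hunk 3: at line 5 remove [kfwt] add [zpw,ytsy] -> 10 lines: dfs nbxjz cvbbq bkhst dvbwe zpw ytsy acvoy ldi pafa
Hunk 4: at line 4 remove [zpw] add [irhns,wzw,gzgwz] -> 12 lines: dfs nbxjz cvbbq bkhst dvbwe irhns wzw gzgwz ytsy acvoy ldi pafa
Final line 6: irhns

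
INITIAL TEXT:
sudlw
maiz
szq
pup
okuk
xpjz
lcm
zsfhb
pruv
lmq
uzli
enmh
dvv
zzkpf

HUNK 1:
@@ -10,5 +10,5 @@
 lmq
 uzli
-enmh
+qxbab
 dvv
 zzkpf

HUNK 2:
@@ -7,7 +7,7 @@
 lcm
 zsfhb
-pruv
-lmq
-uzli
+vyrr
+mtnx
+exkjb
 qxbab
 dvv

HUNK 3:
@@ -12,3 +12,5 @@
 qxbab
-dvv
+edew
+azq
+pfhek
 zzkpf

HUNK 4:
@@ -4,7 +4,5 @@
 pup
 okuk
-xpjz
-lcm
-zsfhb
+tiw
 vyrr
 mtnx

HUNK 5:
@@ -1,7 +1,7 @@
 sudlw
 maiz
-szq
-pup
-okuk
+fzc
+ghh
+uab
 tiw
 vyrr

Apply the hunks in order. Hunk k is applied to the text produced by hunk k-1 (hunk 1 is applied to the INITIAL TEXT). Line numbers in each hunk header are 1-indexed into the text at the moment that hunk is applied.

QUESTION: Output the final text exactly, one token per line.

Hunk 1: at line 10 remove [enmh] add [qxbab] -> 14 lines: sudlw maiz szq pup okuk xpjz lcm zsfhb pruv lmq uzli qxbab dvv zzkpf
Hunk 2: at line 7 remove [pruv,lmq,uzli] add [vyrr,mtnx,exkjb] -> 14 lines: sudlw maiz szq pup okuk xpjz lcm zsfhb vyrr mtnx exkjb qxbab dvv zzkpf
Hunk 3: at line 12 remove [dvv] add [edew,azq,pfhek] -> 16 lines: sudlw maiz szq pup okuk xpjz lcm zsfhb vyrr mtnx exkjb qxbab edew azq pfhek zzkpf
Hunk 4: at line 4 remove [xpjz,lcm,zsfhb] add [tiw] -> 14 lines: sudlw maiz szq pup okuk tiw vyrr mtnx exkjb qxbab edew azq pfhek zzkpf
Hunk 5: at line 1 remove [szq,pup,okuk] add [fzc,ghh,uab] -> 14 lines: sudlw maiz fzc ghh uab tiw vyrr mtnx exkjb qxbab edew azq pfhek zzkpf

Answer: sudlw
maiz
fzc
ghh
uab
tiw
vyrr
mtnx
exkjb
qxbab
edew
azq
pfhek
zzkpf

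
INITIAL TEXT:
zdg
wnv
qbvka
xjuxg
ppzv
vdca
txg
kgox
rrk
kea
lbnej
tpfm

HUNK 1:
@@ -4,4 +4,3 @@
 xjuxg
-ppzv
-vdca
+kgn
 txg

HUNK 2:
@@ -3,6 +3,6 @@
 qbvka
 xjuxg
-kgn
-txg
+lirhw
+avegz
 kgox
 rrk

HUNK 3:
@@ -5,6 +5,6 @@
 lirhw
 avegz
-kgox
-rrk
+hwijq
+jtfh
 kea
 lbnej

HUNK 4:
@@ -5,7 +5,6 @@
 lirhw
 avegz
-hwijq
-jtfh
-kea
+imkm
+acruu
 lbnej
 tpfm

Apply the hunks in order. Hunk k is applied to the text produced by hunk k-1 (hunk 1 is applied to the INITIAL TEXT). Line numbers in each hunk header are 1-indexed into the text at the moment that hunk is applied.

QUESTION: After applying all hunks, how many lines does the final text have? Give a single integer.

Answer: 10

Derivation:
Hunk 1: at line 4 remove [ppzv,vdca] add [kgn] -> 11 lines: zdg wnv qbvka xjuxg kgn txg kgox rrk kea lbnej tpfm
Hunk 2: at line 3 remove [kgn,txg] add [lirhw,avegz] -> 11 lines: zdg wnv qbvka xjuxg lirhw avegz kgox rrk kea lbnej tpfm
Hunk 3: at line 5 remove [kgox,rrk] add [hwijq,jtfh] -> 11 lines: zdg wnv qbvka xjuxg lirhw avegz hwijq jtfh kea lbnej tpfm
Hunk 4: at line 5 remove [hwijq,jtfh,kea] add [imkm,acruu] -> 10 lines: zdg wnv qbvka xjuxg lirhw avegz imkm acruu lbnej tpfm
Final line count: 10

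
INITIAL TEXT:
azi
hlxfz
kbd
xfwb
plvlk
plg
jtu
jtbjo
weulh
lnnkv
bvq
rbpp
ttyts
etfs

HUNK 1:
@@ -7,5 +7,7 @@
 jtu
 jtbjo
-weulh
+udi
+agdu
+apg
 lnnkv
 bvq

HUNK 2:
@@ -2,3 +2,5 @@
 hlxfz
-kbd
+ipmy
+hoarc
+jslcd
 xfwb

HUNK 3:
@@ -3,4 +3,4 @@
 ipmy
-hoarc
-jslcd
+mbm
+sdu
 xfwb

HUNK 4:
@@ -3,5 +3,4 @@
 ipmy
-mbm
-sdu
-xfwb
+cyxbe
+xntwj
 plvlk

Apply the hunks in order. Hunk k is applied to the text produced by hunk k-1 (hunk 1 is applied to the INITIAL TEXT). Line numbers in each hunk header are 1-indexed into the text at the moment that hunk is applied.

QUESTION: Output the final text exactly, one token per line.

Hunk 1: at line 7 remove [weulh] add [udi,agdu,apg] -> 16 lines: azi hlxfz kbd xfwb plvlk plg jtu jtbjo udi agdu apg lnnkv bvq rbpp ttyts etfs
Hunk 2: at line 2 remove [kbd] add [ipmy,hoarc,jslcd] -> 18 lines: azi hlxfz ipmy hoarc jslcd xfwb plvlk plg jtu jtbjo udi agdu apg lnnkv bvq rbpp ttyts etfs
Hunk 3: at line 3 remove [hoarc,jslcd] add [mbm,sdu] -> 18 lines: azi hlxfz ipmy mbm sdu xfwb plvlk plg jtu jtbjo udi agdu apg lnnkv bvq rbpp ttyts etfs
Hunk 4: at line 3 remove [mbm,sdu,xfwb] add [cyxbe,xntwj] -> 17 lines: azi hlxfz ipmy cyxbe xntwj plvlk plg jtu jtbjo udi agdu apg lnnkv bvq rbpp ttyts etfs

Answer: azi
hlxfz
ipmy
cyxbe
xntwj
plvlk
plg
jtu
jtbjo
udi
agdu
apg
lnnkv
bvq
rbpp
ttyts
etfs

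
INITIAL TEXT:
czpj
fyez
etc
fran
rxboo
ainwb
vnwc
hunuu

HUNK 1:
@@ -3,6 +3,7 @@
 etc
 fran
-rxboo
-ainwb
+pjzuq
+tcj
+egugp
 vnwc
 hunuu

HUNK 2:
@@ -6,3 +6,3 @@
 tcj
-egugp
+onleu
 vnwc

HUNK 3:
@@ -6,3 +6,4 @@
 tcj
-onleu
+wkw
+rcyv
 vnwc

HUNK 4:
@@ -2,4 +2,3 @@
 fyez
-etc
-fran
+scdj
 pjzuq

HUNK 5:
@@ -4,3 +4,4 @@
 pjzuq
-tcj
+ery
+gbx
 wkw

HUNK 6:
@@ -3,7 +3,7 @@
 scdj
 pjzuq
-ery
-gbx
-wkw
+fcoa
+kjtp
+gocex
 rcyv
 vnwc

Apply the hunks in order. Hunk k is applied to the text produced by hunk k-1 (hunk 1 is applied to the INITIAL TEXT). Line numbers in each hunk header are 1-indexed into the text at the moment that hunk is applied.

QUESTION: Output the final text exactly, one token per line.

Hunk 1: at line 3 remove [rxboo,ainwb] add [pjzuq,tcj,egugp] -> 9 lines: czpj fyez etc fran pjzuq tcj egugp vnwc hunuu
Hunk 2: at line 6 remove [egugp] add [onleu] -> 9 lines: czpj fyez etc fran pjzuq tcj onleu vnwc hunuu
Hunk 3: at line 6 remove [onleu] add [wkw,rcyv] -> 10 lines: czpj fyez etc fran pjzuq tcj wkw rcyv vnwc hunuu
Hunk 4: at line 2 remove [etc,fran] add [scdj] -> 9 lines: czpj fyez scdj pjzuq tcj wkw rcyv vnwc hunuu
Hunk 5: at line 4 remove [tcj] add [ery,gbx] -> 10 lines: czpj fyez scdj pjzuq ery gbx wkw rcyv vnwc hunuu
Hunk 6: at line 3 remove [ery,gbx,wkw] add [fcoa,kjtp,gocex] -> 10 lines: czpj fyez scdj pjzuq fcoa kjtp gocex rcyv vnwc hunuu

Answer: czpj
fyez
scdj
pjzuq
fcoa
kjtp
gocex
rcyv
vnwc
hunuu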